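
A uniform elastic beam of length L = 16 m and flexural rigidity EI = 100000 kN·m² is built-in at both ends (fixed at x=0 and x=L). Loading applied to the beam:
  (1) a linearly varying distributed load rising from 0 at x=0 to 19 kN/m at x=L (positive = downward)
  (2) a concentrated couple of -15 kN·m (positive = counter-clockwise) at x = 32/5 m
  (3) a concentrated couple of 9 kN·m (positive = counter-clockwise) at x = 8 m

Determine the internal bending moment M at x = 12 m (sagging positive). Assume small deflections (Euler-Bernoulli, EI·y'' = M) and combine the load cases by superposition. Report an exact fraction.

M(12) = 1021/24 kN·m

Load 1 — triangular load w₀=19 kN/m (0→w₀ over full span):
  M_1 = 3w₀Lx/20 - w₀L²/30 - w₀x³/(6L) = 3·19·16·12/20 - 19·16²/30 - 19·12³/(6·16) = 646/15 kN·m
Load 2 — applied couple M₀=-15 kN·m at a=32/5 m (b=L-a=48/5):
  M_2 = R_Ax - M_A - M₀  [x>a] with R_A=-27/20, M_A=-9/5 = (-27/20)·12 - (-9/5) - (-15) = 3/5 kN·m
Load 3 — applied couple M₀=9 kN·m at a=8 m (b=L-a=8):
  M_3 = R_Ax - M_A - M₀  [x>a] with R_A=27/32, M_A=9/4 = (27/32)·12 - (9/4) - 9 = -9/8 kN·m
Superposition: M = Σ M_i = 1021/24 kN·m ≈ 42.541667 kN·m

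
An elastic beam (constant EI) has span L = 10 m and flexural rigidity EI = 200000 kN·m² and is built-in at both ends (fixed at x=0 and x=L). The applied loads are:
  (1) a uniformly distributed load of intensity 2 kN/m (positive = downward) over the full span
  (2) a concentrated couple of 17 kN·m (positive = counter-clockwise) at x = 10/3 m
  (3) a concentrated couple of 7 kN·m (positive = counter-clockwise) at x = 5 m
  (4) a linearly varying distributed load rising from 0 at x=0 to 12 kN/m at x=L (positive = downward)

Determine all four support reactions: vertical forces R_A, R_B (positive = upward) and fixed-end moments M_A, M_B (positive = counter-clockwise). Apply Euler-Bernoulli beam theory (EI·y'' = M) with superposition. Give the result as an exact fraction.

R_A = 1879/60 kN, M_A = 701/12 kN·m, R_B = 2921/60 kN, M_B = -277/4 kN·m

Load 1 — uniform load w=2 kN/m over full span:
  R_A = wL/2 = 2·10/2 = 10 kN
  M_A = wL²/12 = 2·10²/12 = 50/3 kN·m
  R_B = wL/2 = 2·10/2 = 10 kN
  M_B = -wL²/12 = -2·10²/12 = -50/3 kN·m
Load 2 — applied couple M₀=17 kN·m at a=10/3 m (b=L-a=20/3):
  R_A = 6M₀ab/L³ = 6·17·(10/3)·(20/3)/10³ = 34/15 kN
  M_A = M₀b(2a-b)/L² = 17·(20/3)·(2·(10/3)-(20/3))/10² = 0 kN·m
  R_B = -6M₀ab/L³ = -6·17·(10/3)·(20/3)/10³ = -34/15 kN
  M_B = M₀a(2b-a)/L² = 17·(10/3)·(2·(20/3)-(10/3))/10² = 17/3 kN·m
Load 3 — applied couple M₀=7 kN·m at a=5 m (b=L-a=5):
  R_A = 6M₀ab/L³ = 6·7·5·5/10³ = 21/20 kN
  M_A = M₀b(2a-b)/L² = 7·5·(2·5-5)/10² = 7/4 kN·m
  R_B = -6M₀ab/L³ = -6·7·5·5/10³ = -21/20 kN
  M_B = M₀a(2b-a)/L² = 7·5·(2·5-5)/10² = 7/4 kN·m
Load 4 — triangular load w₀=12 kN/m (0→w₀ over full span):
  R_A = 3w₀L/20 = 3·12·10/20 = 18 kN
  M_A = w₀L²/30 = 12·10²/30 = 40 kN·m
  R_B = 7w₀L/20 = 7·12·10/20 = 42 kN
  M_B = -w₀L²/20 = -12·10²/20 = -60 kN·m
Superposition: R_A = 1879/60 kN, M_A = 701/12 kN·m, R_B = 2921/60 kN, M_B = -277/4 kN·m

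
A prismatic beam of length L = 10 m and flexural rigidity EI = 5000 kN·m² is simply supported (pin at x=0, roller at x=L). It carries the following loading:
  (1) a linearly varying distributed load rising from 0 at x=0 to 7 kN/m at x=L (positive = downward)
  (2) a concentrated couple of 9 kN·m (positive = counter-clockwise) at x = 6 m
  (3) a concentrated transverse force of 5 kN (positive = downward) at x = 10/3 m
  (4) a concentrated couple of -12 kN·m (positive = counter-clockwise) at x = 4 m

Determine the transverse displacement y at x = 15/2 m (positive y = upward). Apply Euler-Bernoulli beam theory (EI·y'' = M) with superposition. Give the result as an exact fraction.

y(15/2) = -17607163/207360000 m

Load 1 — triangular load w₀=7 kN/m (0→w₀ over full span):
  y_1 = -w₀x(7L⁴-10L²x²+3x⁴)/(360LEI) = -7·(15/2)·(7·10⁴-10·10²·(15/2)²+3·(15/2)⁴)/(360·10·5000) = -833/12288 m
Load 2 — applied couple M₀=9 kN·m at a=6 m (b=L-a=4):
  y_2 = (M₀x³/(6L)-M₀(x-a)²/2+C₁x)/EI  [x>a] with C₁=M₀(3b²-L²)/(6L)=-39/5 = (9·(15/2)³/(6·10)-9·((15/2)-6)²/2+(-39/5)·(15/2))/5000 = -171/160000 m
Load 3 — point force P=5 kN at a=10/3 m (b=L-a=20/3):
  y_3 = -Pa(L-x)(2Lx-a²-x²)/(6LEI)  [x>a] = -5·(10/3)·(10-(15/2))·(2·10·(15/2)-(10/3)²-(15/2)²)/(6·10·5000) = -119/10368 m
Load 4 — applied couple M₀=-12 kN·m at a=4 m (b=L-a=6):
  y_4 = (M₀x³/(6L)-M₀(x-a)²/2+C₁x)/EI  [x>a] with C₁=M₀(3b²-L²)/(6L)=-8/5 = ((-12)·(15/2)³/(6·10)-(-12)·((15/2)-4)²/2+(-8/5)·(15/2))/5000 = -183/40000 m
Superposition: y = Σ y_i = -17607163/207360000 m ≈ -0.084911 m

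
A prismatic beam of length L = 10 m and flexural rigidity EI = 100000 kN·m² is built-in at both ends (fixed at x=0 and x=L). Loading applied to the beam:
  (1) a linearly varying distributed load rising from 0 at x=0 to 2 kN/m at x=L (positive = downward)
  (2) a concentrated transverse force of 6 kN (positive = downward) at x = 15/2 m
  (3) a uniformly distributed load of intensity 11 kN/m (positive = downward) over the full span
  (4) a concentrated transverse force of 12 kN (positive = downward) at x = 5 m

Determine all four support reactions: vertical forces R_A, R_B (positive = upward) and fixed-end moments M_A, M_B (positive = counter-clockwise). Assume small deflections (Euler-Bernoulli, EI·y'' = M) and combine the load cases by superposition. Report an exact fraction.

R_A = 1039/16 kN, M_A = 5575/48 kN·m, R_B = 1169/16 kN, M_B = -6005/48 kN·m

Load 1 — triangular load w₀=2 kN/m (0→w₀ over full span):
  R_A = 3w₀L/20 = 3·2·10/20 = 3 kN
  M_A = w₀L²/30 = 2·10²/30 = 20/3 kN·m
  R_B = 7w₀L/20 = 7·2·10/20 = 7 kN
  M_B = -w₀L²/20 = -2·10²/20 = -10 kN·m
Load 2 — point force P=6 kN at a=15/2 m (b=L-a=5/2):
  R_A = Pb²(3a+b)/L³ = 6·(5/2)²·(3·(15/2)+(5/2))/10³ = 15/16 kN
  M_A = Pab²/L² = 6·(15/2)·(5/2)²/10² = 45/16 kN·m
  R_B = Pa²(a+3b)/L³ = 6·(15/2)²·((15/2)+3·(5/2))/10³ = 81/16 kN
  M_B = -Pa²b/L² = -6·(15/2)²·(5/2)/10² = -135/16 kN·m
Load 3 — uniform load w=11 kN/m over full span:
  R_A = wL/2 = 11·10/2 = 55 kN
  M_A = wL²/12 = 11·10²/12 = 275/3 kN·m
  R_B = wL/2 = 11·10/2 = 55 kN
  M_B = -wL²/12 = -11·10²/12 = -275/3 kN·m
Load 4 — point force P=12 kN at a=5 m (b=L-a=5):
  R_A = Pb²(3a+b)/L³ = 12·5²·(3·5+5)/10³ = 6 kN
  M_A = Pab²/L² = 12·5·5²/10² = 15 kN·m
  R_B = Pa²(a+3b)/L³ = 12·5²·(5+3·5)/10³ = 6 kN
  M_B = -Pa²b/L² = -12·5²·5/10² = -15 kN·m
Superposition: R_A = 1039/16 kN, M_A = 5575/48 kN·m, R_B = 1169/16 kN, M_B = -6005/48 kN·m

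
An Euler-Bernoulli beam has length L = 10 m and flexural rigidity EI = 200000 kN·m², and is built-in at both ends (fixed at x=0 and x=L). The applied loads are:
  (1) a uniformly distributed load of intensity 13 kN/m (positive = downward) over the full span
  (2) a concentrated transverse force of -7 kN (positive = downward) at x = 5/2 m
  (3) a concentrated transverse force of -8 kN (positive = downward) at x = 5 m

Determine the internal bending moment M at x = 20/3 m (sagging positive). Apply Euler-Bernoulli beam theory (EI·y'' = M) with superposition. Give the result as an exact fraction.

Load 1 — uniform load w=13 kN/m over full span:
  M_1 = wLx/2 - wL²/12 - wx²/2 = 13·10·(20/3)/2 - 13·10²/12 - 13·(20/3)²/2 = 325/9 kN·m
Load 2 — point force P=-7 kN at a=5/2 m (b=L-a=15/2):
  M_2 = Pa²(a+3b)(L-x)/L³ - Pa²b/L²  [x>a] = (-7)·(5/2)²·((5/2)+3·(15/2))·(10-(20/3))/10³ - (-7)·(5/2)²·(15/2)/10² = -35/96 kN·m
Load 3 — point force P=-8 kN at a=5 m (b=L-a=5):
  M_3 = Pa²(a+3b)(L-x)/L³ - Pa²b/L²  [x>a] = (-8)·5²·(5+3·5)·(10-(20/3))/10³ - (-8)·5²·5/10² = -10/3 kN·m
Superposition: M = Σ M_i = 9335/288 kN·m ≈ 32.413194 kN·m

M(20/3) = 9335/288 kN·m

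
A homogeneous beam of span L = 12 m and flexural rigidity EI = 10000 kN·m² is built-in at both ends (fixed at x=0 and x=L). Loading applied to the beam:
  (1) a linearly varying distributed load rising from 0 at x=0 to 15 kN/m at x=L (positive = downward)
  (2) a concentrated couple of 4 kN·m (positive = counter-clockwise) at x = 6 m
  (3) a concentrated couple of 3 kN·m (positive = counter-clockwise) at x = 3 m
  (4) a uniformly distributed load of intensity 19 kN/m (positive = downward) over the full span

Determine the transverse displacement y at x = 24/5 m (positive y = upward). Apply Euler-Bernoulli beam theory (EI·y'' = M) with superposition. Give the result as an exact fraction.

Load 1 — triangular load w₀=15 kN/m (0→w₀ over full span):
  y_1 = -w₀x²(L-x)²(x+2L)/(120LEI) = -15·(24/5)²·(12-(24/5))²·((24/5)+2·12)/(120·12·10000) = -69984/1953125 m
Load 2 — applied couple M₀=4 kN·m at a=6 m (b=L-a=6):
  y_2 = (R_Ax³/6 - M_Ax²/2)/EI  [x≤a] with R_A=1/2, M_A=1 = ((1/2)·(24/5)³/6 - 1·(24/5)²/2)/10000 = -18/78125 m
Load 3 — applied couple M₀=3 kN·m at a=3 m (b=L-a=9):
  y_3 = (R_Ax³/6 - M_Ax²/2 - M₀(x-a)²/2)/EI  [x>a] with R_A=9/32, M_A=-9/16 = ((9/32)·(24/5)³/6 - (-9/16)·(24/5)²/2 - 3·((24/5)-3)²/2)/10000 = 1701/2500000 m
Load 4 — uniform load w=19 kN/m over full span:
  y_4 = -wx²(L-x)²/(24EI) = -19·(24/5)²·(12-(24/5))²/(24·10000) = -36936/390625 m
Superposition: y = Σ y_i = -8121123/62500000 m ≈ -0.129938 m

y(24/5) = -8121123/62500000 m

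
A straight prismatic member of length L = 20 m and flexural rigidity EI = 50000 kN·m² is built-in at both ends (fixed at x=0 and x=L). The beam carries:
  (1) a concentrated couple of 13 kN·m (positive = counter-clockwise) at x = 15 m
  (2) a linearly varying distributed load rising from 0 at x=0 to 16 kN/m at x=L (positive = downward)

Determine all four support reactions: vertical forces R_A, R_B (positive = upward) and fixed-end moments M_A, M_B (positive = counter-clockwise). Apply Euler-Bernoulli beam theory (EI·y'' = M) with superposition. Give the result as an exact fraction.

R_A = 7797/160 kN, M_A = 10435/48 kN·m, R_B = 17803/160 kN, M_B = -5159/16 kN·m

Load 1 — applied couple M₀=13 kN·m at a=15 m (b=L-a=5):
  R_A = 6M₀ab/L³ = 6·13·15·5/20³ = 117/160 kN
  M_A = M₀b(2a-b)/L² = 13·5·(2·15-5)/20² = 65/16 kN·m
  R_B = -6M₀ab/L³ = -6·13·15·5/20³ = -117/160 kN
  M_B = M₀a(2b-a)/L² = 13·15·(2·5-15)/20² = -39/16 kN·m
Load 2 — triangular load w₀=16 kN/m (0→w₀ over full span):
  R_A = 3w₀L/20 = 3·16·20/20 = 48 kN
  M_A = w₀L²/30 = 16·20²/30 = 640/3 kN·m
  R_B = 7w₀L/20 = 7·16·20/20 = 112 kN
  M_B = -w₀L²/20 = -16·20²/20 = -320 kN·m
Superposition: R_A = 7797/160 kN, M_A = 10435/48 kN·m, R_B = 17803/160 kN, M_B = -5159/16 kN·m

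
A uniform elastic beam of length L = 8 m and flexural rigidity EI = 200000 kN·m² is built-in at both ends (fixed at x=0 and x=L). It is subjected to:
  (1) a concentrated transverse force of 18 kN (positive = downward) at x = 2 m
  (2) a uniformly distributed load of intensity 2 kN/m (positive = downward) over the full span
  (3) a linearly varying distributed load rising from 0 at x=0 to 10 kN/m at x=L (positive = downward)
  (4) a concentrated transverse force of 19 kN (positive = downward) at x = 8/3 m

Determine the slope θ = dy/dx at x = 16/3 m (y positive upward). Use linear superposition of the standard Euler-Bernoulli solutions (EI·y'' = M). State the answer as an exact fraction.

θ(16/3) = 421/2025000 rad

Load 1 — point force P=18 kN at a=2 m (b=L-a=6):
  θ_1 = Pa²(L-x)(2bL-(3b+a)(L-x))/(2L³EI)  [x>a] = 18·2²·(8-(16/3))·(2·6·8-(3·6+2)·(8-(16/3)))/(2·8³·200000) = 1/25000 rad
Load 2 — uniform load w=2 kN/m over full span:
  θ_2 = -wx(L-x)(L-2x)/(12EI) = -2·(16/3)·(8-(16/3))·(8-2·(16/3))/(12·200000) = 8/253125 rad
Load 3 — triangular load w₀=10 kN/m (0→w₀ over full span):
  θ_3 = -w₀(2x(L-x)(L-2x)(x+2L)+x²(L-x)²)/(120LEI) = -10·(2·(16/3)·(8-(16/3))·(8-2·(16/3))·((16/3)+2·8)+(16/3)²·(8-(16/3))²)/(120·8·200000) = 56/759375 rad
Load 4 — point force P=19 kN at a=8/3 m (b=L-a=16/3):
  θ_4 = Pa²(L-x)(2bL-(3b+a)(L-x))/(2L³EI)  [x>a] = 19·(8/3)²·(8-(16/3))·(2·(16/3)·8-(3·(16/3)+(8/3))·(8-(16/3)))/(2·8³·200000) = 19/303750 rad
Superposition: θ = Σ θ_i = 421/2025000 rad ≈ 0.000208 rad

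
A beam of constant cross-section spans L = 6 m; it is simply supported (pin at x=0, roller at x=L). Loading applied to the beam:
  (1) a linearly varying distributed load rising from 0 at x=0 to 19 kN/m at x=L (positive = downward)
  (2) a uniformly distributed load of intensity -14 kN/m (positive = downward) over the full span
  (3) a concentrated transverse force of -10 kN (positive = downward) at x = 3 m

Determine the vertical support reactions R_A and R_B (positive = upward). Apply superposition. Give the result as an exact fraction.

R_A = -28 kN, R_B = -9 kN

Load 1 — triangular load w₀=19 kN/m (0→w₀ over full span):
  R_A = w₀L/6 = 19·6/6 = 19 kN
  R_B = w₀L/3 = 19·6/3 = 38 kN
Load 2 — uniform load w=-14 kN/m over full span:
  R_A = wL/2 = (-14)·6/2 = -42 kN
  R_B = wL/2 = (-14)·6/2 = -42 kN
Load 3 — point force P=-10 kN at a=3 m (b=L-a=3):
  R_A = Pb/L = (-10)·3/6 = -5 kN
  R_B = Pa/L = (-10)·3/6 = -5 kN
Superposition: R_A = -28 kN, R_B = -9 kN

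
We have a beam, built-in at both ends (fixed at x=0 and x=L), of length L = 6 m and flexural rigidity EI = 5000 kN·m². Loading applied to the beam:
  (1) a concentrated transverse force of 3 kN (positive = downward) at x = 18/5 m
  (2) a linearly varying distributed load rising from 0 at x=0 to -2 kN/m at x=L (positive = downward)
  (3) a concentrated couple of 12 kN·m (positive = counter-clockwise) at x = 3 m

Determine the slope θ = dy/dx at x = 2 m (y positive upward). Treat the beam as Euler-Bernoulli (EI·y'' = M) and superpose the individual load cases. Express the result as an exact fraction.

Load 1 — point force P=3 kN at a=18/5 m (b=L-a=12/5):
  θ_1 = -Pb²x(2aL-(3a+b)x)/(2L³EI)  [x≤a] = -3·(12/5)²·2·(2·(18/5)·6-(3·(18/5)+(12/5))·2)/(2·6³·5000) = -21/78125 rad
Load 2 — triangular load w₀=-2 kN/m (0→w₀ over full span):
  θ_2 = -w₀(2x(L-x)(L-2x)(x+2L)+x²(L-x)²)/(120LEI) = -(-2)·(2·2·(6-2)·(6-2·2)·(2+2·6)+2²·(6-2)²)/(120·6·5000) = 8/28125 rad
Load 3 — applied couple M₀=12 kN·m at a=3 m (b=L-a=3):
  θ_3 = (R_Ax²/2 - M_Ax)/EI  [x≤a] with R_A=3, M_A=3 = (3·2²/2 - 3·2)/5000 = 0 rad
Superposition: θ = Σ θ_i = 11/703125 rad ≈ 0.000016 rad

θ(2) = 11/703125 rad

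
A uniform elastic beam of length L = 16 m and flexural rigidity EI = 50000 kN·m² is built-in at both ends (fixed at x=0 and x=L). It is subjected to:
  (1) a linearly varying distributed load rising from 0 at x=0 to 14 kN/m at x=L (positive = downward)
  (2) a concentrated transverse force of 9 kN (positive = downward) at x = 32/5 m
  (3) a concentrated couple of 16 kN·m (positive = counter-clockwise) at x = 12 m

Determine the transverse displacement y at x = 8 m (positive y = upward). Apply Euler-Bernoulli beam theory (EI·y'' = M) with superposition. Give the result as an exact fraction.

y(8) = -33532/1171875 m

Load 1 — triangular load w₀=14 kN/m (0→w₀ over full span):
  y_1 = -w₀x²(L-x)²(x+2L)/(120LEI) = -14·8²·(16-8)²·(8+2·16)/(120·16·50000) = -224/9375 m
Load 2 — point force P=9 kN at a=32/5 m (b=L-a=48/5):
  y_2 = -Pa²(L-x)²(3bL-(3b+a)(L-x))/(6L³EI)  [x>a] = -9·(32/5)²·(16-8)²·(3·(48/5)·16-(3·(48/5)+(32/5))·(16-8))/(6·16³·50000) = -1344/390625 m
Load 3 — applied couple M₀=16 kN·m at a=12 m (b=L-a=4):
  y_3 = (R_Ax³/6 - M_Ax²/2)/EI  [x≤a] with R_A=9/8, M_A=5 = ((9/8)·8³/6 - 5·8²/2)/50000 = -4/3125 m
Superposition: y = Σ y_i = -33532/1171875 m ≈ -0.028614 m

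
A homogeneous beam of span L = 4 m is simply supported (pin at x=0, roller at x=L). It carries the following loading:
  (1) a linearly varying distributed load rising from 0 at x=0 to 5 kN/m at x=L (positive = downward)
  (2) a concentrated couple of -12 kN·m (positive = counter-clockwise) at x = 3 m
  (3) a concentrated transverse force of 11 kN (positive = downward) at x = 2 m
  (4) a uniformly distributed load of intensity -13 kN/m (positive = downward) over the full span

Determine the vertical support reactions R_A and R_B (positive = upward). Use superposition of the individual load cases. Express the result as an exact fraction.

R_A = -121/6 kN, R_B = -65/6 kN

Load 1 — triangular load w₀=5 kN/m (0→w₀ over full span):
  R_A = w₀L/6 = 5·4/6 = 10/3 kN
  R_B = w₀L/3 = 5·4/3 = 20/3 kN
Load 2 — applied couple M₀=-12 kN·m at a=3 m (b=L-a=1):
  R_A = M₀/L = (-12)/4 = -3 kN
  R_B = -M₀/L = -(-12)/4 = 3 kN
Load 3 — point force P=11 kN at a=2 m (b=L-a=2):
  R_A = Pb/L = 11·2/4 = 11/2 kN
  R_B = Pa/L = 11·2/4 = 11/2 kN
Load 4 — uniform load w=-13 kN/m over full span:
  R_A = wL/2 = (-13)·4/2 = -26 kN
  R_B = wL/2 = (-13)·4/2 = -26 kN
Superposition: R_A = -121/6 kN, R_B = -65/6 kN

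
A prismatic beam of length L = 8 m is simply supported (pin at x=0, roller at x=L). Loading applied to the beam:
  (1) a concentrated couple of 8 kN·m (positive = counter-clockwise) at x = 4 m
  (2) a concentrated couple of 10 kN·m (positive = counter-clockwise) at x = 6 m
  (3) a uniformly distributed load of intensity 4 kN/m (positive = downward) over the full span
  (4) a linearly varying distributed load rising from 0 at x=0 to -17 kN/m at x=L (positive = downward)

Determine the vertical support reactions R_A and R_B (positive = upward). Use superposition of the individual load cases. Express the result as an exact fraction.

Load 1 — applied couple M₀=8 kN·m at a=4 m (b=L-a=4):
  R_A = M₀/L = 8/8 = 1 kN
  R_B = -M₀/L = -8/8 = -1 kN
Load 2 — applied couple M₀=10 kN·m at a=6 m (b=L-a=2):
  R_A = M₀/L = 10/8 = 5/4 kN
  R_B = -M₀/L = -10/8 = -5/4 kN
Load 3 — uniform load w=4 kN/m over full span:
  R_A = wL/2 = 4·8/2 = 16 kN
  R_B = wL/2 = 4·8/2 = 16 kN
Load 4 — triangular load w₀=-17 kN/m (0→w₀ over full span):
  R_A = w₀L/6 = (-17)·8/6 = -68/3 kN
  R_B = w₀L/3 = (-17)·8/3 = -136/3 kN
Superposition: R_A = -53/12 kN, R_B = -379/12 kN

R_A = -53/12 kN, R_B = -379/12 kN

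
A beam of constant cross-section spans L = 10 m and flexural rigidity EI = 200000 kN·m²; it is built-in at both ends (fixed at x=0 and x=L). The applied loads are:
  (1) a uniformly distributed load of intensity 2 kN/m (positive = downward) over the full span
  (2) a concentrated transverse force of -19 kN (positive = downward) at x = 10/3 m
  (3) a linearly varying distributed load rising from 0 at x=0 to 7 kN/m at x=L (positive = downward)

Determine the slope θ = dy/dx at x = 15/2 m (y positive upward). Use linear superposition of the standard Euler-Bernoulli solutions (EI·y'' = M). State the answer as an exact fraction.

θ(15/2) = 733/6144000 rad

Load 1 — uniform load w=2 kN/m over full span:
  θ_1 = -wx(L-x)(L-2x)/(12EI) = -2·(15/2)·(10-(15/2))·(10-2·(15/2))/(12·200000) = 1/12800 rad
Load 2 — point force P=-19 kN at a=10/3 m (b=L-a=20/3):
  θ_2 = Pa²(L-x)(2bL-(3b+a)(L-x))/(2L³EI)  [x>a] = (-19)·(10/3)²·(10-(15/2))·(2·(20/3)·10-(3·(20/3)+(10/3))·(10-(15/2)))/(2·10³·200000) = -19/192000 rad
Load 3 — triangular load w₀=7 kN/m (0→w₀ over full span):
  θ_3 = -w₀(2x(L-x)(L-2x)(x+2L)+x²(L-x)²)/(120LEI) = -7·(2·(15/2)·(10-(15/2))·(10-2·(15/2))·((15/2)+2·10)+(15/2)²·(10-(15/2))²)/(120·10·200000) = 287/2048000 rad
Superposition: θ = Σ θ_i = 733/6144000 rad ≈ 0.000119 rad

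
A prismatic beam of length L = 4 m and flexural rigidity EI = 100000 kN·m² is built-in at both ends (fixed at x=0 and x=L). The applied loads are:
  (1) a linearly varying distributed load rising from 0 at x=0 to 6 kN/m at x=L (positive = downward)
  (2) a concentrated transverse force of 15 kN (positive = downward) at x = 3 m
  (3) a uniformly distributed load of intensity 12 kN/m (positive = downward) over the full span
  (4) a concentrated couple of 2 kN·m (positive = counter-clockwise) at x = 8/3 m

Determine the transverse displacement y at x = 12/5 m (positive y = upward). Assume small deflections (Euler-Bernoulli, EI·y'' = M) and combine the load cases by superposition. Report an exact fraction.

Load 1 — triangular load w₀=6 kN/m (0→w₀ over full span):
  y_1 = -w₀x²(L-x)²(x+2L)/(120LEI) = -6·(12/5)²·(4-(12/5))²·((12/5)+2·4)/(120·4·100000) = -936/48828125 m
Load 2 — point force P=15 kN at a=3 m (b=L-a=1):
  y_2 = -Pb²x²(3aL-(3a+b)x)/(6L³EI)  [x≤a] = -15·1²·(12/5)²·(3·3·4-(3·3+1)·(12/5))/(6·4³·100000) = -27/1000000 m
Load 3 — uniform load w=12 kN/m over full span:
  y_3 = -wx²(L-x)²/(24EI) = -12·(12/5)²·(4-(12/5))²/(24·100000) = -144/1953125 m
Load 4 — applied couple M₀=2 kN·m at a=8/3 m (b=L-a=4/3):
  y_4 = (R_Ax³/6 - M_Ax²/2)/EI  [x≤a] with R_A=2/3, M_A=2/3 = ((2/3)·(12/5)³/6 - (2/3)·(12/5)²/2)/100000 = -3/781250 m
Superposition: y = Σ y_i = -386679/3125000000 m ≈ -0.000124 m

y(12/5) = -386679/3125000000 m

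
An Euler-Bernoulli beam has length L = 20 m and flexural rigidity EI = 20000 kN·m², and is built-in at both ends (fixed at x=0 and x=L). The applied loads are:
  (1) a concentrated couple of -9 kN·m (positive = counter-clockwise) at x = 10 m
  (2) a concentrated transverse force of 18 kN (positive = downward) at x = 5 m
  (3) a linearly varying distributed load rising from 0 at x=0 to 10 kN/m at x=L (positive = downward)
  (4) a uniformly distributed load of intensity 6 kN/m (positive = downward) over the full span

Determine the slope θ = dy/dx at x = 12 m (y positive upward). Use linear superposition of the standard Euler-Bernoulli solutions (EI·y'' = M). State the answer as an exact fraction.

θ(12) = 1807/100000 rad

Load 1 — applied couple M₀=-9 kN·m at a=10 m (b=L-a=10):
  θ_1 = (R_Ax²/2 - M_Ax - M₀(x-a))/EI  [x>a] with R_A=-27/40, M_A=-9/4 = ((-27/40)·12²/2 - (-9/4)·12 - (-9)·(12-10))/20000 = -9/50000 rad
Load 2 — point force P=18 kN at a=5 m (b=L-a=15):
  θ_2 = Pa²(L-x)(2bL-(3b+a)(L-x))/(2L³EI)  [x>a] = 18·5²·(20-12)·(2·15·20-(3·15+5)·(20-12))/(2·20³·20000) = 9/4000 rad
Load 3 — triangular load w₀=10 kN/m (0→w₀ over full span):
  θ_3 = -w₀(2x(L-x)(L-2x)(x+2L)+x²(L-x)²)/(120LEI) = -10·(2·12·(20-12)·(20-2·12)·(12+2·20)+12²·(20-12)²)/(120·20·20000) = 4/625 rad
Load 4 — uniform load w=6 kN/m over full span:
  θ_4 = -wx(L-x)(L-2x)/(12EI) = -6·12·(20-12)·(20-2·12)/(12·20000) = 6/625 rad
Superposition: θ = Σ θ_i = 1807/100000 rad ≈ 0.018070 rad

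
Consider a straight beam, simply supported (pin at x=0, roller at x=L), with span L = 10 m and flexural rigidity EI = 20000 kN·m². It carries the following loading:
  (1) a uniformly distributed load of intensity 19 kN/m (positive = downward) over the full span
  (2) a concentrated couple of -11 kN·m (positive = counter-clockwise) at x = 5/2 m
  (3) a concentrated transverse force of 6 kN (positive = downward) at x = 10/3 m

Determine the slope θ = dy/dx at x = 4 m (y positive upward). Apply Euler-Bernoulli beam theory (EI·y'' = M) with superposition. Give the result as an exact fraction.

Load 1 — uniform load w=19 kN/m over full span:
  θ_1 = -w(L³-6Lx²+4x³)/(24EI) = -19·(10³-6·10·4²+4·4³)/(24·20000) = -703/60000 rad
Load 2 — applied couple M₀=-11 kN·m at a=5/2 m (b=L-a=15/2):
  θ_2 = (M₀x²/(2L)-M₀(x-a)+C₁)/EI  [x>a] with C₁=M₀(3b²-L²)/(6L)=-605/48 = ((-11)·4²/(2·10)-(-11)·(4-(5/2))+(-605/48))/20000 = -1177/4800000 rad
Load 3 — point force P=6 kN at a=10/3 m (b=L-a=20/3):
  θ_3 = -Pa(2L²-6Lx+3x²+a²)/(6LEI)  [x>a] = -6·(10/3)·(2·10²-6·10·4+3·4²+(10/3)²)/(6·10·20000) = -43/135000 rad
Superposition: θ = Σ θ_i = -530513/43200000 rad ≈ -0.012280 rad

θ(4) = -530513/43200000 rad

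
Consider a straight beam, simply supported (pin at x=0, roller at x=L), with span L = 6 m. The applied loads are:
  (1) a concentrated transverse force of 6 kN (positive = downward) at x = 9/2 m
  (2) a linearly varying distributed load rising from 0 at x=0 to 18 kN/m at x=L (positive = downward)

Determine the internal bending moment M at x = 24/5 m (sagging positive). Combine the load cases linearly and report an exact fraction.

Load 1 — point force P=6 kN at a=9/2 m (b=L-a=3/2):
  M_1 = Pa(L-x)/L  [x>a] = 6·(9/2)·(6-(24/5))/6 = 27/5 kN·m
Load 2 — triangular load w₀=18 kN/m (0→w₀ over full span):
  M_2 = w₀Lx/6 - w₀x³/(6L) = 18·6·(24/5)/6 - 18·(24/5)³/(6·6) = 3888/125 kN·m
Superposition: M = Σ M_i = 4563/125 kN·m ≈ 36.504000 kN·m

M(24/5) = 4563/125 kN·m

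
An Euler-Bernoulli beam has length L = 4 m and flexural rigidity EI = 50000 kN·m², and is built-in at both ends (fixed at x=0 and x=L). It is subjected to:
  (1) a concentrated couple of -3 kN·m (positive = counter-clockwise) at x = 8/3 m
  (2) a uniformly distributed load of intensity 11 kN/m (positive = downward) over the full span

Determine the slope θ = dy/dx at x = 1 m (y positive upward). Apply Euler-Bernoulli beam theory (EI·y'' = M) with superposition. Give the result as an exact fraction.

θ(1) = -1/10000 rad

Load 1 — applied couple M₀=-3 kN·m at a=8/3 m (b=L-a=4/3):
  θ_1 = (R_Ax²/2 - M_Ax)/EI  [x≤a] with R_A=-1, M_A=-1 = ((-1)·1²/2 - (-1)·1)/50000 = 1/100000 rad
Load 2 — uniform load w=11 kN/m over full span:
  θ_2 = -wx(L-x)(L-2x)/(12EI) = -11·1·(4-1)·(4-2·1)/(12·50000) = -11/100000 rad
Superposition: θ = Σ θ_i = -1/10000 rad ≈ -0.000100 rad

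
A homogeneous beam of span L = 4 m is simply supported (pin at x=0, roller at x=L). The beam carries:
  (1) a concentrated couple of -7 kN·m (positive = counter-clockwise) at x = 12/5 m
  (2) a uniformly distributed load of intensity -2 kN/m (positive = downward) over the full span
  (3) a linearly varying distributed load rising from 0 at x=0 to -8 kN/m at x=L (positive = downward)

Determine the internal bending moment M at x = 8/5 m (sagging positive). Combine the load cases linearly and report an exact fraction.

M(8/5) = -1726/125 kN·m

Load 1 — applied couple M₀=-7 kN·m at a=12/5 m (b=L-a=8/5):
  M_1 = M₀x/L  [x≤a] = (-7)·(8/5)/4 = -14/5 kN·m
Load 2 — uniform load w=-2 kN/m over full span:
  M_2 = wx(L-x)/2 = (-2)·(8/5)·(4-(8/5))/2 = -96/25 kN·m
Load 3 — triangular load w₀=-8 kN/m (0→w₀ over full span):
  M_3 = w₀Lx/6 - w₀x³/(6L) = (-8)·4·(8/5)/6 - (-8)·(8/5)³/(6·4) = -896/125 kN·m
Superposition: M = Σ M_i = -1726/125 kN·m ≈ -13.808000 kN·m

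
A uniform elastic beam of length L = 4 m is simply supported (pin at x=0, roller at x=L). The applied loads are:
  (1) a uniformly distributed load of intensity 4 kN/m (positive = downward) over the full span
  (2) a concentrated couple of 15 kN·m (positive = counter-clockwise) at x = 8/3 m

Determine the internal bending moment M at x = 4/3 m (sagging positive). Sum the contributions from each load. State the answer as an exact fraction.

M(4/3) = 109/9 kN·m

Load 1 — uniform load w=4 kN/m over full span:
  M_1 = wx(L-x)/2 = 4·(4/3)·(4-(4/3))/2 = 64/9 kN·m
Load 2 — applied couple M₀=15 kN·m at a=8/3 m (b=L-a=4/3):
  M_2 = M₀x/L  [x≤a] = 15·(4/3)/4 = 5 kN·m
Superposition: M = Σ M_i = 109/9 kN·m ≈ 12.111111 kN·m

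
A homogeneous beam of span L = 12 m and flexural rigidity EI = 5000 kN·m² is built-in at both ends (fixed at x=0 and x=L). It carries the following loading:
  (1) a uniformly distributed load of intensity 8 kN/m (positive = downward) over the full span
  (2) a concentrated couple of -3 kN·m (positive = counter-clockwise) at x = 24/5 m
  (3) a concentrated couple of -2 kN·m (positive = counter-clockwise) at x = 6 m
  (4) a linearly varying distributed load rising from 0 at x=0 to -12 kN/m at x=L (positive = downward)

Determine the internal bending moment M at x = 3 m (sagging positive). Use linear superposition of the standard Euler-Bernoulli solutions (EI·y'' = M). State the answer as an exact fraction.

Load 1 — uniform load w=8 kN/m over full span:
  M_1 = wLx/2 - wL²/12 - wx²/2 = 8·12·3/2 - 8·12²/12 - 8·3²/2 = 12 kN·m
Load 2 — applied couple M₀=-3 kN·m at a=24/5 m (b=L-a=36/5):
  M_2 = R_Ax - M_A  [x≤a] with R_A=-9/25, M_A=-9/25 = (-9/25)·3 - (-9/25) = -18/25 kN·m
Load 3 — applied couple M₀=-2 kN·m at a=6 m (b=L-a=6):
  M_3 = R_Ax - M_A  [x≤a] with R_A=-1/4, M_A=-1/2 = (-1/4)·3 - (-1/2) = -1/4 kN·m
Load 4 — triangular load w₀=-12 kN/m (0→w₀ over full span):
  M_4 = 3w₀Lx/20 - w₀L²/30 - w₀x³/(6L) = 3·(-12)·12·3/20 - (-12)·12²/30 - (-12)·3³/(6·12) = -27/10 kN·m
Superposition: M = Σ M_i = 833/100 kN·m ≈ 8.330000 kN·m

M(3) = 833/100 kN·m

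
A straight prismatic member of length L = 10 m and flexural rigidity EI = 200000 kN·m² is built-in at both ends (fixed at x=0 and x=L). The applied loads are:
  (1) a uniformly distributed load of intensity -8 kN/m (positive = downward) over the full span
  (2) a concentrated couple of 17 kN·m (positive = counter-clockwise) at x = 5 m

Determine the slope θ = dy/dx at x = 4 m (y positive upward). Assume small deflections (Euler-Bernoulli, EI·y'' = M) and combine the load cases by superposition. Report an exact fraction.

Load 1 — uniform load w=-8 kN/m over full span:
  θ_1 = -wx(L-x)(L-2x)/(12EI) = -(-8)·4·(10-4)·(10-2·4)/(12·200000) = 1/6250 rad
Load 2 — applied couple M₀=17 kN·m at a=5 m (b=L-a=5):
  θ_2 = (R_Ax²/2 - M_Ax)/EI  [x≤a] with R_A=51/20, M_A=17/4 = ((51/20)·4²/2 - (17/4)·4)/200000 = 17/1000000 rad
Superposition: θ = Σ θ_i = 177/1000000 rad ≈ 0.000177 rad

θ(4) = 177/1000000 rad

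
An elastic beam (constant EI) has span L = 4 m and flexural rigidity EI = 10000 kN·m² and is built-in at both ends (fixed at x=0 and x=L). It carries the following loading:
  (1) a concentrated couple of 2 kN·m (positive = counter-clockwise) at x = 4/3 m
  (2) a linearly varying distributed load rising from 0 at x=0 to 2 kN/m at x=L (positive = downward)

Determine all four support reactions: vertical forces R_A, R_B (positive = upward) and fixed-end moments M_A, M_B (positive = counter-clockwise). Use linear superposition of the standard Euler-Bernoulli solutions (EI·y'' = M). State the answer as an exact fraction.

Load 1 — applied couple M₀=2 kN·m at a=4/3 m (b=L-a=8/3):
  R_A = 6M₀ab/L³ = 6·2·(4/3)·(8/3)/4³ = 2/3 kN
  M_A = M₀b(2a-b)/L² = 2·(8/3)·(2·(4/3)-(8/3))/4² = 0 kN·m
  R_B = -6M₀ab/L³ = -6·2·(4/3)·(8/3)/4³ = -2/3 kN
  M_B = M₀a(2b-a)/L² = 2·(4/3)·(2·(8/3)-(4/3))/4² = 2/3 kN·m
Load 2 — triangular load w₀=2 kN/m (0→w₀ over full span):
  R_A = 3w₀L/20 = 3·2·4/20 = 6/5 kN
  M_A = w₀L²/30 = 2·4²/30 = 16/15 kN·m
  R_B = 7w₀L/20 = 7·2·4/20 = 14/5 kN
  M_B = -w₀L²/20 = -2·4²/20 = -8/5 kN·m
Superposition: R_A = 28/15 kN, M_A = 16/15 kN·m, R_B = 32/15 kN, M_B = -14/15 kN·m

R_A = 28/15 kN, M_A = 16/15 kN·m, R_B = 32/15 kN, M_B = -14/15 kN·m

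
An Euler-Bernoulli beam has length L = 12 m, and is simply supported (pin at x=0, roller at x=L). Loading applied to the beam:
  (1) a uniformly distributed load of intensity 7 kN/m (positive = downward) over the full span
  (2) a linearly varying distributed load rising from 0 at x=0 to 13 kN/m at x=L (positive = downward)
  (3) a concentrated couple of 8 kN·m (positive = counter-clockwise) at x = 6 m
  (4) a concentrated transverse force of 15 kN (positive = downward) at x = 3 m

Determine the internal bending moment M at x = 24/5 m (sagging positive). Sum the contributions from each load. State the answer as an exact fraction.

M(24/5) = 31999/125 kN·m

Load 1 — uniform load w=7 kN/m over full span:
  M_1 = wx(L-x)/2 = 7·(24/5)·(12-(24/5))/2 = 3024/25 kN·m
Load 2 — triangular load w₀=13 kN/m (0→w₀ over full span):
  M_2 = w₀Lx/6 - w₀x³/(6L) = 13·12·(24/5)/6 - 13·(24/5)³/(6·12) = 13104/125 kN·m
Load 3 — applied couple M₀=8 kN·m at a=6 m (b=L-a=6):
  M_3 = M₀x/L  [x≤a] = 8·(24/5)/12 = 16/5 kN·m
Load 4 — point force P=15 kN at a=3 m (b=L-a=9):
  M_4 = Pa(L-x)/L  [x>a] = 15·3·(12-(24/5))/12 = 27 kN·m
Superposition: M = Σ M_i = 31999/125 kN·m ≈ 255.992000 kN·m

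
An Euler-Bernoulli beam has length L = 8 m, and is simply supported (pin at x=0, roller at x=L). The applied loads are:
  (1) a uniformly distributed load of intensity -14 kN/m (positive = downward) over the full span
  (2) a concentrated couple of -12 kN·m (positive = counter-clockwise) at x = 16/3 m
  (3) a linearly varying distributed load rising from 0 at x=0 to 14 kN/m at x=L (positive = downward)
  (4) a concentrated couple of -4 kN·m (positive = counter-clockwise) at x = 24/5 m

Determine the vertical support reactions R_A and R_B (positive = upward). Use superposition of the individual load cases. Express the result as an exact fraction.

Load 1 — uniform load w=-14 kN/m over full span:
  R_A = wL/2 = (-14)·8/2 = -56 kN
  R_B = wL/2 = (-14)·8/2 = -56 kN
Load 2 — applied couple M₀=-12 kN·m at a=16/3 m (b=L-a=8/3):
  R_A = M₀/L = (-12)/8 = -3/2 kN
  R_B = -M₀/L = -(-12)/8 = 3/2 kN
Load 3 — triangular load w₀=14 kN/m (0→w₀ over full span):
  R_A = w₀L/6 = 14·8/6 = 56/3 kN
  R_B = w₀L/3 = 14·8/3 = 112/3 kN
Load 4 — applied couple M₀=-4 kN·m at a=24/5 m (b=L-a=16/5):
  R_A = M₀/L = (-4)/8 = -1/2 kN
  R_B = -M₀/L = -(-4)/8 = 1/2 kN
Superposition: R_A = -118/3 kN, R_B = -50/3 kN

R_A = -118/3 kN, R_B = -50/3 kN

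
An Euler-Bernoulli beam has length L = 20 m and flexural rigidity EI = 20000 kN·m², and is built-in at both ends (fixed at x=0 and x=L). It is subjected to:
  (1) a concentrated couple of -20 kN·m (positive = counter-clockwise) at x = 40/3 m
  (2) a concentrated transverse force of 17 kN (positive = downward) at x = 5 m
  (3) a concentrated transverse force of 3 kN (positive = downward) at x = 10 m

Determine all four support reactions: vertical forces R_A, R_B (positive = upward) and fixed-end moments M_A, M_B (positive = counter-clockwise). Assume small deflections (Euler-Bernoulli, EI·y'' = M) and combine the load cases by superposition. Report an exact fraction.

R_A = 1393/96 kN, M_A = 2335/48 kN·m, R_B = 527/96 kN, M_B = -375/16 kN·m

Load 1 — applied couple M₀=-20 kN·m at a=40/3 m (b=L-a=20/3):
  R_A = 6M₀ab/L³ = 6·(-20)·(40/3)·(20/3)/20³ = -4/3 kN
  M_A = M₀b(2a-b)/L² = (-20)·(20/3)·(2·(40/3)-(20/3))/20² = -20/3 kN·m
  R_B = -6M₀ab/L³ = -6·(-20)·(40/3)·(20/3)/20³ = 4/3 kN
  M_B = M₀a(2b-a)/L² = (-20)·(40/3)·(2·(20/3)-(40/3))/20² = 0 kN·m
Load 2 — point force P=17 kN at a=5 m (b=L-a=15):
  R_A = Pb²(3a+b)/L³ = 17·15²·(3·5+15)/20³ = 459/32 kN
  M_A = Pab²/L² = 17·5·15²/20² = 765/16 kN·m
  R_B = Pa²(a+3b)/L³ = 17·5²·(5+3·15)/20³ = 85/32 kN
  M_B = -Pa²b/L² = -17·5²·15/20² = -255/16 kN·m
Load 3 — point force P=3 kN at a=10 m (b=L-a=10):
  R_A = Pb²(3a+b)/L³ = 3·10²·(3·10+10)/20³ = 3/2 kN
  M_A = Pab²/L² = 3·10·10²/20² = 15/2 kN·m
  R_B = Pa²(a+3b)/L³ = 3·10²·(10+3·10)/20³ = 3/2 kN
  M_B = -Pa²b/L² = -3·10²·10/20² = -15/2 kN·m
Superposition: R_A = 1393/96 kN, M_A = 2335/48 kN·m, R_B = 527/96 kN, M_B = -375/16 kN·m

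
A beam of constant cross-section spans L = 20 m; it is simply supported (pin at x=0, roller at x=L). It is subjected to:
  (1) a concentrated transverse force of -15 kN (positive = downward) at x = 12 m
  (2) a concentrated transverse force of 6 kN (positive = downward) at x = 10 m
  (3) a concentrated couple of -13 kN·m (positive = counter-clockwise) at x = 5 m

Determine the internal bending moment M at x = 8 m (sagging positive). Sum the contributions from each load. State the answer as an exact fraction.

M(8) = -81/5 kN·m

Load 1 — point force P=-15 kN at a=12 m (b=L-a=8):
  M_1 = Pbx/L  [x≤a] = (-15)·8·8/20 = -48 kN·m
Load 2 — point force P=6 kN at a=10 m (b=L-a=10):
  M_2 = Pbx/L  [x≤a] = 6·10·8/20 = 24 kN·m
Load 3 — applied couple M₀=-13 kN·m at a=5 m (b=L-a=15):
  M_3 = M₀x/L - M₀  [x>a] = (-13)·8/20 - (-13) = 39/5 kN·m
Superposition: M = Σ M_i = -81/5 kN·m ≈ -16.200000 kN·m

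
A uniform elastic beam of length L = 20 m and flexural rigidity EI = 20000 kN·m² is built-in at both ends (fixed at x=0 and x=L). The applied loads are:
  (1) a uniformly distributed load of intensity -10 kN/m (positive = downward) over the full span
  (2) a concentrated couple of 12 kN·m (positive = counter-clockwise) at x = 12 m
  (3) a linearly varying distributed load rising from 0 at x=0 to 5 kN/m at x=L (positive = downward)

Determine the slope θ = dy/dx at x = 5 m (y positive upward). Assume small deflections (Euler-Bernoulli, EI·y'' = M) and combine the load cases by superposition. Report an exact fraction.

θ(5) = 74281/3200000 rad

Load 1 — uniform load w=-10 kN/m over full span:
  θ_1 = -wx(L-x)(L-2x)/(12EI) = -(-10)·5·(20-5)·(20-2·5)/(12·20000) = 1/32 rad
Load 2 — applied couple M₀=12 kN·m at a=12 m (b=L-a=8):
  θ_2 = (R_Ax²/2 - M_Ax)/EI  [x≤a] with R_A=108/125, M_A=96/25 = ((108/125)·5²/2 - (96/25)·5)/20000 = -21/50000 rad
Load 3 — triangular load w₀=5 kN/m (0→w₀ over full span):
  θ_3 = -w₀(2x(L-x)(L-2x)(x+2L)+x²(L-x)²)/(120LEI) = -5·(2·5·(20-5)·(20-2·5)·(5+2·20)+5²·(20-5)²)/(120·20·20000) = -39/5120 rad
Superposition: θ = Σ θ_i = 74281/3200000 rad ≈ 0.023213 rad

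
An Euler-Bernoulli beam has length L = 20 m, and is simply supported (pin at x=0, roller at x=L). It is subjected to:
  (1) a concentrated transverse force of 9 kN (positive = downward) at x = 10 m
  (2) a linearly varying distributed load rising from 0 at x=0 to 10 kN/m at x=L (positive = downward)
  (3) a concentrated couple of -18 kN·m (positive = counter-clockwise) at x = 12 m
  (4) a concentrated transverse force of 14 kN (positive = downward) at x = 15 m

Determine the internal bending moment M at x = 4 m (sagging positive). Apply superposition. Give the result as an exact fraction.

M(4) = 782/5 kN·m

Load 1 — point force P=9 kN at a=10 m (b=L-a=10):
  M_1 = Pbx/L  [x≤a] = 9·10·4/20 = 18 kN·m
Load 2 — triangular load w₀=10 kN/m (0→w₀ over full span):
  M_2 = w₀Lx/6 - w₀x³/(6L) = 10·20·4/6 - 10·4³/(6·20) = 128 kN·m
Load 3 — applied couple M₀=-18 kN·m at a=12 m (b=L-a=8):
  M_3 = M₀x/L  [x≤a] = (-18)·4/20 = -18/5 kN·m
Load 4 — point force P=14 kN at a=15 m (b=L-a=5):
  M_4 = Pbx/L  [x≤a] = 14·5·4/20 = 14 kN·m
Superposition: M = Σ M_i = 782/5 kN·m ≈ 156.400000 kN·m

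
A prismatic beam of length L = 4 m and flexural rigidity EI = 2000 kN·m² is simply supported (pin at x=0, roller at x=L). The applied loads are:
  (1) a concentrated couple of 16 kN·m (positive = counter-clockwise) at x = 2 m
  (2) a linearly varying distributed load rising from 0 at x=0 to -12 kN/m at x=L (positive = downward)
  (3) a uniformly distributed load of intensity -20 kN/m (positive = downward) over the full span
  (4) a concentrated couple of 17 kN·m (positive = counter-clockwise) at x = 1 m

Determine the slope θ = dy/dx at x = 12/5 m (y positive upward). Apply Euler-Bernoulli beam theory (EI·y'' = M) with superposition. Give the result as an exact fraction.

θ(12/5) = -315917/30000000 rad

Load 1 — applied couple M₀=16 kN·m at a=2 m (b=L-a=2):
  θ_1 = (M₀x²/(2L)-M₀(x-a)+C₁)/EI  [x>a] with C₁=M₀(3b²-L²)/(6L)=-8/3 = (16·(12/5)²/(2·4)-16·((12/5)-2)+(-8/3))/2000 = 23/18750 rad
Load 2 — triangular load w₀=-12 kN/m (0→w₀ over full span):
  θ_2 = -w₀(7L⁴-30L²x²+15x⁴)/(360LEI) = -(-12)·(7·4⁴-30·4²·(12/5)²+15·(12/5)⁴)/(360·4·2000) = -464/234375 rad
Load 3 — uniform load w=-20 kN/m over full span:
  θ_3 = -w(L³-6Lx²+4x³)/(24EI) = -(-20)·(4³-6·4·(12/5)²+4·(12/5)³)/(24·2000) = -74/9375 rad
Load 4 — applied couple M₀=17 kN·m at a=1 m (b=L-a=3):
  θ_4 = (M₀x²/(2L)-M₀(x-a)+C₁)/EI  [x>a] with C₁=M₀(3b²-L²)/(6L)=187/24 = (17·(12/5)²/(2·4)-17·((12/5)-1)+(187/24))/2000 = -2261/1200000 rad
Superposition: θ = Σ θ_i = -315917/30000000 rad ≈ -0.010531 rad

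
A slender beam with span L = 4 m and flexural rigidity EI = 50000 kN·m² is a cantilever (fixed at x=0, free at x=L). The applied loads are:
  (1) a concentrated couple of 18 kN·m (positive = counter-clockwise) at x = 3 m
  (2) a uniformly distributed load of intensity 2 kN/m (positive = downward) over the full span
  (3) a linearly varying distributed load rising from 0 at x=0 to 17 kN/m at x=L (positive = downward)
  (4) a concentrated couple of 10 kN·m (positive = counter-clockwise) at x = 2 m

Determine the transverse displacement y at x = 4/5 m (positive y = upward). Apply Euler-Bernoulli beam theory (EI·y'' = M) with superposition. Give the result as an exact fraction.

Load 1 — applied couple M₀=18 kN·m at a=3 m (b=L-a=1):
  y_1 = M₀x²/(2EI)  [x≤a] = 18·(4/5)²/(2·50000) = 9/78125 m
Load 2 — uniform load w=2 kN/m over full span:
  y_2 = -wx²(x²-4Lx+6L²)/(24EI) = -2·(4/5)²·((4/5)²-4·4·(4/5)+6·4²)/(24·50000) = -524/5859375 m
Load 3 — triangular load w₀=17 kN/m (0→w₀ over full span):
  y_3 = (w₀Lx³/12-w₀L²x²/6-w₀x⁵/(120L))/EI = (17·4·(4/5)³/12-17·4²·(4/5)²/6-17·(4/5)⁵/(120·4))/50000 = -76534/146484375 m
Load 4 — applied couple M₀=10 kN·m at a=2 m (b=L-a=2):
  y_4 = M₀x²/(2EI)  [x≤a] = 10·(4/5)²/(2·50000) = 1/15625 m
Superposition: y = Σ y_i = -21128/48828125 m ≈ -0.000433 m

y(4/5) = -21128/48828125 m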